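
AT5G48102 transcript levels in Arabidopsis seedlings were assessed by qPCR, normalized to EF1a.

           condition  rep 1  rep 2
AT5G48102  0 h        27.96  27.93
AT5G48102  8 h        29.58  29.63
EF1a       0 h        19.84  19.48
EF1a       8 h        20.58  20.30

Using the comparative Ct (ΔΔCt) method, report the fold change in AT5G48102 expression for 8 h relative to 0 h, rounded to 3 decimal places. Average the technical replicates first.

Mean Ct: AT5G48102 0 h 27.945; AT5G48102 8 h 29.605; EF1a 0 h 19.660; EF1a 8 h 20.440
ΔCt(0 h) = 27.945 − 19.660 = 8.285
ΔCt(8 h) = 29.605 − 20.440 = 9.165
ΔΔCt = 9.165 − 8.285 = 0.880
Fold change = 2^(−0.880) = 0.5434

0.543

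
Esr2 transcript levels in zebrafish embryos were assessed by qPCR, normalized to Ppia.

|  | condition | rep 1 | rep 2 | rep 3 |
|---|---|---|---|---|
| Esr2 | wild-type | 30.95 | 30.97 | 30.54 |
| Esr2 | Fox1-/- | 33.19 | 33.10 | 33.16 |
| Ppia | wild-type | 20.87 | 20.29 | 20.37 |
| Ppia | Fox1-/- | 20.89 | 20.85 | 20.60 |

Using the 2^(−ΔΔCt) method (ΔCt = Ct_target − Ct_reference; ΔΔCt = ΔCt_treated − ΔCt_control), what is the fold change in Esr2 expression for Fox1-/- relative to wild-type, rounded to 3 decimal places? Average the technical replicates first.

Mean Ct: Esr2 wild-type 30.820; Esr2 Fox1-/- 33.150; Ppia wild-type 20.510; Ppia Fox1-/- 20.780
ΔCt(wild-type) = 30.820 − 20.510 = 10.310
ΔCt(Fox1-/-) = 33.150 − 20.780 = 12.370
ΔΔCt = 12.370 − 10.310 = 2.060
Fold change = 2^(−2.060) = 0.2398

0.240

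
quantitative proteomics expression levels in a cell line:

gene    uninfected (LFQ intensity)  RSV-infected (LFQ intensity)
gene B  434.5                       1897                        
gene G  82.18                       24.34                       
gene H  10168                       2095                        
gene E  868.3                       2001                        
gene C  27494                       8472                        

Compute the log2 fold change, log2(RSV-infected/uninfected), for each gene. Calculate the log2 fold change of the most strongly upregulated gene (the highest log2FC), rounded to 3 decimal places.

2.126

log2(1897/434.5) = 2.126  (gene B)
log2(24.34/82.18) = -1.755  (gene G)
log2(2095/10168) = -2.279  (gene H)
log2(2001/868.3) = 1.204  (gene E)
log2(8472/27494) = -1.698  (gene C)
gene B is most strongly upregulated.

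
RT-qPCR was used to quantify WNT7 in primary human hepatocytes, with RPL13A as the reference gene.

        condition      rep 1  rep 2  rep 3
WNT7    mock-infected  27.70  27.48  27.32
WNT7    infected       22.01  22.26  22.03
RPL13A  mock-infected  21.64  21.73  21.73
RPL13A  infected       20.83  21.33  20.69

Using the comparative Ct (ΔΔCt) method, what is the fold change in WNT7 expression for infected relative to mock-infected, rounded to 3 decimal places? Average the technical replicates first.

25.107

Mean Ct: WNT7 mock-infected 27.500; WNT7 infected 22.100; RPL13A mock-infected 21.700; RPL13A infected 20.950
ΔCt(mock-infected) = 27.500 − 21.700 = 5.800
ΔCt(infected) = 22.100 − 20.950 = 1.150
ΔΔCt = 1.150 − 5.800 = -4.650
Fold change = 2^(−(-4.650)) = 2^4.650 = 25.1067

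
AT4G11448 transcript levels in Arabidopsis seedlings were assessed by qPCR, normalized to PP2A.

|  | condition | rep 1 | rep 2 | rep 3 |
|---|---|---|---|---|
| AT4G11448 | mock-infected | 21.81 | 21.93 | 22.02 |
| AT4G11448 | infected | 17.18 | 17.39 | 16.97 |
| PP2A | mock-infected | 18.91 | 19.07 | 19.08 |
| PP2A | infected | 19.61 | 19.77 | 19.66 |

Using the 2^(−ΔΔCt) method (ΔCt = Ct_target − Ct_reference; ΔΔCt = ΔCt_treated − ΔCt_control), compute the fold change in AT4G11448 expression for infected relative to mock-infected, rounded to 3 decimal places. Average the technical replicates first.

Mean Ct: AT4G11448 mock-infected 21.920; AT4G11448 infected 17.180; PP2A mock-infected 19.020; PP2A infected 19.680
ΔCt(mock-infected) = 21.920 − 19.020 = 2.900
ΔCt(infected) = 17.180 − 19.680 = -2.500
ΔΔCt = -2.500 − 2.900 = -5.400
Fold change = 2^(−(-5.400)) = 2^5.400 = 42.2243

42.224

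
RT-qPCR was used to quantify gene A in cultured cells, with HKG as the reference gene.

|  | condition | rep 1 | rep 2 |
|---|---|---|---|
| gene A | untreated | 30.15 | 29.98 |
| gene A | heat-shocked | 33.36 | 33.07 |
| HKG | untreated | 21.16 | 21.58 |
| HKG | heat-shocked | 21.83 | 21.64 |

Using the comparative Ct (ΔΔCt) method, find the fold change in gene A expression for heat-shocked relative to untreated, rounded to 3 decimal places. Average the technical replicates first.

0.145

Mean Ct: gene A untreated 30.065; gene A heat-shocked 33.215; HKG untreated 21.370; HKG heat-shocked 21.735
ΔCt(untreated) = 30.065 − 21.370 = 8.695
ΔCt(heat-shocked) = 33.215 − 21.735 = 11.480
ΔΔCt = 11.480 − 8.695 = 2.785
Fold change = 2^(−2.785) = 0.1451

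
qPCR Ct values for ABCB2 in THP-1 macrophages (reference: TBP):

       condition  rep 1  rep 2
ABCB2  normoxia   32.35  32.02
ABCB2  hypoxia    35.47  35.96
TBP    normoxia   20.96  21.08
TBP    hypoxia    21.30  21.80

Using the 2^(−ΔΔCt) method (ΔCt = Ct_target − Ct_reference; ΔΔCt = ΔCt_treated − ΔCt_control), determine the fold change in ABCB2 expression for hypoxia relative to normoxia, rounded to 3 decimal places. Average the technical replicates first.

Mean Ct: ABCB2 normoxia 32.185; ABCB2 hypoxia 35.715; TBP normoxia 21.020; TBP hypoxia 21.550
ΔCt(normoxia) = 32.185 − 21.020 = 11.165
ΔCt(hypoxia) = 35.715 − 21.550 = 14.165
ΔΔCt = 14.165 − 11.165 = 3.000
Fold change = 2^(−3.000) = 0.1250

0.125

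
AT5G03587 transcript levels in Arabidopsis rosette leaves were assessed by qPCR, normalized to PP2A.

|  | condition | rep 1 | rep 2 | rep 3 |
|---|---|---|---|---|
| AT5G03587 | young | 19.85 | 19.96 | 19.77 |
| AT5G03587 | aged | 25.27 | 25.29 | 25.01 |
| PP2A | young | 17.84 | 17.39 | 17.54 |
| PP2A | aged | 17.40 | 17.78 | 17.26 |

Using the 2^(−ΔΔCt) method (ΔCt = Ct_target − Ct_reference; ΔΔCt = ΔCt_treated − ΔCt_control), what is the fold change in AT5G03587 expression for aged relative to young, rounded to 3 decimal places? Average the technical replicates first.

0.023

Mean Ct: AT5G03587 young 19.860; AT5G03587 aged 25.190; PP2A young 17.590; PP2A aged 17.480
ΔCt(young) = 19.860 − 17.590 = 2.270
ΔCt(aged) = 25.190 − 17.480 = 7.710
ΔΔCt = 7.710 − 2.270 = 5.440
Fold change = 2^(−5.440) = 0.0230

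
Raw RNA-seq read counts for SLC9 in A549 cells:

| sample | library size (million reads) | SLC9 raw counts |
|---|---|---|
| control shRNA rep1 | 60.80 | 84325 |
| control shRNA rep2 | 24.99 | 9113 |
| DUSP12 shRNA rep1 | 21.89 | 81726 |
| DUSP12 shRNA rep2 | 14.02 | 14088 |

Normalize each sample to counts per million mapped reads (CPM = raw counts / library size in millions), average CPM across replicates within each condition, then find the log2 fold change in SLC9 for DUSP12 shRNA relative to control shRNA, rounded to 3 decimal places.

CPM(control shRNA rep1) = 84325 / 60.80 = 1386.9243
CPM(control shRNA rep2) = 9113 / 24.99 = 364.6659
CPM(DUSP12 shRNA rep1) = 81726 / 21.89 = 3733.4856
CPM(DUSP12 shRNA rep2) = 14088 / 14.02 = 1004.8502
mean CPM(control shRNA) = 875.7951; mean CPM(DUSP12 shRNA) = 2369.1679
Fold change = 2369.1679 / 875.7951 = 2.70516
log2(2.70516) = 1.4357

1.436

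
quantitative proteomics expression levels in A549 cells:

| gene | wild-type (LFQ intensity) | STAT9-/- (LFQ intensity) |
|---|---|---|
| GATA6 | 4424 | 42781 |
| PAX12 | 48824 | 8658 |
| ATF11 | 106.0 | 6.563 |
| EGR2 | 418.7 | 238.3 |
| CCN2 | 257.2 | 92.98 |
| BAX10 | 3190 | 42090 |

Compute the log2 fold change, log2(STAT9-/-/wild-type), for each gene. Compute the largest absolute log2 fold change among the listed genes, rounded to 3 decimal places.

4.014

log2(42781/4424) = 3.274  (GATA6)
log2(8658/48824) = -2.495  (PAX12)
log2(6.563/106.0) = -4.014  (ATF11)
log2(238.3/418.7) = -0.813  (EGR2)
log2(92.98/257.2) = -1.468  (CCN2)
log2(42090/3190) = 3.722  (BAX10)
The largest magnitude belongs to ATF11.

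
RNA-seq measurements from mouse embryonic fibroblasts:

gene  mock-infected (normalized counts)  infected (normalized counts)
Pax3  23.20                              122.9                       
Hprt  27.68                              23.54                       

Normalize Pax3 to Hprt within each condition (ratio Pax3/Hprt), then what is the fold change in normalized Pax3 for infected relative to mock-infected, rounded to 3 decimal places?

6.229

Pax3/Hprt (mock-infected) = 23.20 / 27.68 = 0.83815
Pax3/Hprt (infected) = 122.9 / 23.54 = 5.2209
Fold change = 5.2209 / 0.83815 = 6.2291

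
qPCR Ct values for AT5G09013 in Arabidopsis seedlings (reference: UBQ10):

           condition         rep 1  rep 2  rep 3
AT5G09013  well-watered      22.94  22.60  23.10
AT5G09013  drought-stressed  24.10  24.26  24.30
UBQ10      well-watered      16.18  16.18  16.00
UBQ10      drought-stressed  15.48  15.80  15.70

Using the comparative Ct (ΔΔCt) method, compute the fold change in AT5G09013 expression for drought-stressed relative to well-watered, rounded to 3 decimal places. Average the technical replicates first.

0.287

Mean Ct: AT5G09013 well-watered 22.880; AT5G09013 drought-stressed 24.220; UBQ10 well-watered 16.120; UBQ10 drought-stressed 15.660
ΔCt(well-watered) = 22.880 − 16.120 = 6.760
ΔCt(drought-stressed) = 24.220 − 15.660 = 8.560
ΔΔCt = 8.560 − 6.760 = 1.800
Fold change = 2^(−1.800) = 0.2872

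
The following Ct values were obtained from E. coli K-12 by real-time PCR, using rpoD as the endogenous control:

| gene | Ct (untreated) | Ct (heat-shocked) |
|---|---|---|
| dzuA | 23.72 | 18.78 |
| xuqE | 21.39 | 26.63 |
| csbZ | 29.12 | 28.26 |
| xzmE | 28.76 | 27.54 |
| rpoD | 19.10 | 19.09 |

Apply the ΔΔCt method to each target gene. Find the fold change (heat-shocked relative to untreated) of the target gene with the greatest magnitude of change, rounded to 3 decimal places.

dzuA: ΔΔCt = (18.78−19.09) − (23.72−19.10) = -0.31 − 4.62 = -4.93; fold change = 2^4.93 = 30.484
xuqE: ΔΔCt = (26.63−19.09) − (21.39−19.10) = 7.54 − 2.29 = 5.25; fold change = 2^-5.25 = 0.026
csbZ: ΔΔCt = (28.26−19.09) − (29.12−19.10) = 9.17 − 10.02 = -0.85; fold change = 2^0.85 = 1.803
xzmE: ΔΔCt = (27.54−19.09) − (28.76−19.10) = 8.45 − 9.66 = -1.21; fold change = 2^1.21 = 2.313
xuqE has the largest |ΔΔCt| = 5.25.

0.026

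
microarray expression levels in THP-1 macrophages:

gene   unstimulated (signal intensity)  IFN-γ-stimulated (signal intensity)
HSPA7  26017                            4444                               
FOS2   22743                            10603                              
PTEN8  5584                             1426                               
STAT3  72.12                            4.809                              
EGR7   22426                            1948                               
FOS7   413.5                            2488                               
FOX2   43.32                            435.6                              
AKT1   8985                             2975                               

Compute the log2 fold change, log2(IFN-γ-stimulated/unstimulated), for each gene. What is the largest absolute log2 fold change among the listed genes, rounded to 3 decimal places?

log2(4444/26017) = -2.550  (HSPA7)
log2(10603/22743) = -1.101  (FOS2)
log2(1426/5584) = -1.969  (PTEN8)
log2(4.809/72.12) = -3.907  (STAT3)
log2(1948/22426) = -3.525  (EGR7)
log2(2488/413.5) = 2.589  (FOS7)
log2(435.6/43.32) = 3.330  (FOX2)
log2(2975/8985) = -1.595  (AKT1)
The largest magnitude belongs to STAT3.

3.907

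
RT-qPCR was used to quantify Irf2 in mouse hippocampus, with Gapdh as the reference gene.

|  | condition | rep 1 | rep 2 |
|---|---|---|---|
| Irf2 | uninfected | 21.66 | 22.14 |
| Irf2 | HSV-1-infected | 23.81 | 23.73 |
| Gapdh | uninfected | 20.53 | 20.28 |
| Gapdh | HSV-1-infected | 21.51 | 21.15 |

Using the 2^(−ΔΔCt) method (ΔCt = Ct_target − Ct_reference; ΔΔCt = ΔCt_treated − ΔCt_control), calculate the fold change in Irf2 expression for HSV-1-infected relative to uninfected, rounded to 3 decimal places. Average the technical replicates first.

0.519

Mean Ct: Irf2 uninfected 21.900; Irf2 HSV-1-infected 23.770; Gapdh uninfected 20.405; Gapdh HSV-1-infected 21.330
ΔCt(uninfected) = 21.900 − 20.405 = 1.495
ΔCt(HSV-1-infected) = 23.770 − 21.330 = 2.440
ΔΔCt = 2.440 − 1.495 = 0.945
Fold change = 2^(−0.945) = 0.5194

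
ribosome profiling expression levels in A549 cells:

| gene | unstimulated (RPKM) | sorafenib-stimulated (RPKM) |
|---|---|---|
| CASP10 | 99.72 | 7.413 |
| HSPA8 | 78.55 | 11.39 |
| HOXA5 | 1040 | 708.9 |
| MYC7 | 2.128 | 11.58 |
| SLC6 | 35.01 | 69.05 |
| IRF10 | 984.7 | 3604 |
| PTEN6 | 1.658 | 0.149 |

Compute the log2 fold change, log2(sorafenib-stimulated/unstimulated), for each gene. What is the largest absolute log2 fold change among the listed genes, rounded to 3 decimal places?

3.750

log2(7.413/99.72) = -3.750  (CASP10)
log2(11.39/78.55) = -2.786  (HSPA8)
log2(708.9/1040) = -0.553  (HOXA5)
log2(11.58/2.128) = 2.444  (MYC7)
log2(69.05/35.01) = 0.980  (SLC6)
log2(3604/984.7) = 1.872  (IRF10)
log2(0.149/1.658) = -3.476  (PTEN6)
The largest magnitude belongs to CASP10.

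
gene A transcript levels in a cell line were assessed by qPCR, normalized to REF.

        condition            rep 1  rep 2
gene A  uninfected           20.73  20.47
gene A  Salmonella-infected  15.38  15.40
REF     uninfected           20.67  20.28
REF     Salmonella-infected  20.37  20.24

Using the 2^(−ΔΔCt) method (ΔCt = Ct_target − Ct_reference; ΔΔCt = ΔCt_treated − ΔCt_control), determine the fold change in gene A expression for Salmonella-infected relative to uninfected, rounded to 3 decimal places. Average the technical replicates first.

Mean Ct: gene A uninfected 20.600; gene A Salmonella-infected 15.390; REF uninfected 20.475; REF Salmonella-infected 20.305
ΔCt(uninfected) = 20.600 − 20.475 = 0.125
ΔCt(Salmonella-infected) = 15.390 − 20.305 = -4.915
ΔΔCt = -4.915 − 0.125 = -5.040
Fold change = 2^(−(-5.040)) = 2^5.040 = 32.8996

32.900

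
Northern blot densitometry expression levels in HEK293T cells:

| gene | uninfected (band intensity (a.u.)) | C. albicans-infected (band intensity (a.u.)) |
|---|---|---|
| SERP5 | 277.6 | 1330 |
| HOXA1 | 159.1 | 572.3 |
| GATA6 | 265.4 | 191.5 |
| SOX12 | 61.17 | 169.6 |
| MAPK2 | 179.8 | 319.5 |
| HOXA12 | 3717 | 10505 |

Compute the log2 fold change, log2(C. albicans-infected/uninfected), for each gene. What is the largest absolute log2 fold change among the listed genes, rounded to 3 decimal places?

log2(1330/277.6) = 2.260  (SERP5)
log2(572.3/159.1) = 1.847  (HOXA1)
log2(191.5/265.4) = -0.471  (GATA6)
log2(169.6/61.17) = 1.471  (SOX12)
log2(319.5/179.8) = 0.829  (MAPK2)
log2(10505/3717) = 1.499  (HOXA12)
The largest magnitude belongs to SERP5.

2.260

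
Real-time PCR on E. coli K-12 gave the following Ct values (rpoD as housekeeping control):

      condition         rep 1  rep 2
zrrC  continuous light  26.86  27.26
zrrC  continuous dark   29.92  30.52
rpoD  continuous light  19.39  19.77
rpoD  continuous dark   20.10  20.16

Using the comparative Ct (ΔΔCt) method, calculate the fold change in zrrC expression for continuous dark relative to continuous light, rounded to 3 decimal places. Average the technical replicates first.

Mean Ct: zrrC continuous light 27.060; zrrC continuous dark 30.220; rpoD continuous light 19.580; rpoD continuous dark 20.130
ΔCt(continuous light) = 27.060 − 19.580 = 7.480
ΔCt(continuous dark) = 30.220 − 20.130 = 10.090
ΔΔCt = 10.090 − 7.480 = 2.610
Fold change = 2^(−2.610) = 0.1638

0.164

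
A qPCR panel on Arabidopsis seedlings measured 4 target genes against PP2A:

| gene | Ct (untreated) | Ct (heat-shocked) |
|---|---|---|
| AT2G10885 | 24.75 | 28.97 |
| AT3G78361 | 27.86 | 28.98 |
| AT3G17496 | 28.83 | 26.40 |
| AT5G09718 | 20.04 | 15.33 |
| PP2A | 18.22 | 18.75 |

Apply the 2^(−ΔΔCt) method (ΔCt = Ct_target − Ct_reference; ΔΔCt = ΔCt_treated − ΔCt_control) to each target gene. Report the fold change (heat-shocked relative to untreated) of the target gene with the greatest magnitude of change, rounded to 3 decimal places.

AT2G10885: ΔΔCt = (28.97−18.75) − (24.75−18.22) = 10.22 − 6.53 = 3.69; fold change = 2^-3.69 = 0.077
AT3G78361: ΔΔCt = (28.98−18.75) − (27.86−18.22) = 10.23 − 9.64 = 0.59; fold change = 2^-0.59 = 0.664
AT3G17496: ΔΔCt = (26.40−18.75) − (28.83−18.22) = 7.65 − 10.61 = -2.96; fold change = 2^2.96 = 7.781
AT5G09718: ΔΔCt = (15.33−18.75) − (20.04−18.22) = -3.42 − 1.82 = -5.24; fold change = 2^5.24 = 37.792
AT5G09718 has the largest |ΔΔCt| = 5.24.

37.792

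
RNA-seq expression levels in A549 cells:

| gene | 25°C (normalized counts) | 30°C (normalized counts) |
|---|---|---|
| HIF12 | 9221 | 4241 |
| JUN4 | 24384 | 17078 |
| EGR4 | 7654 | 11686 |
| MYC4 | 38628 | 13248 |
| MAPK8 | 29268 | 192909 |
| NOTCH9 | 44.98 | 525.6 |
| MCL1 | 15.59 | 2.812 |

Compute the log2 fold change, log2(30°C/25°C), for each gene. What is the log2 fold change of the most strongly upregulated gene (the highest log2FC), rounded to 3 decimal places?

3.547

log2(4241/9221) = -1.121  (HIF12)
log2(17078/24384) = -0.514  (JUN4)
log2(11686/7654) = 0.610  (EGR4)
log2(13248/38628) = -1.544  (MYC4)
log2(192909/29268) = 2.721  (MAPK8)
log2(525.6/44.98) = 3.547  (NOTCH9)
log2(2.812/15.59) = -2.471  (MCL1)
NOTCH9 is most strongly upregulated.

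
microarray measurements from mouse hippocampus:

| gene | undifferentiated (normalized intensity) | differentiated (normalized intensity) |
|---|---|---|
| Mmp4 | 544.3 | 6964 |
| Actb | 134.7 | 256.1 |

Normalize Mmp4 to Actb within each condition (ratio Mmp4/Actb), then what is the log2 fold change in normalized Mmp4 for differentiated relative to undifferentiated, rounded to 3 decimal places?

2.750

Mmp4/Actb (undifferentiated) = 544.3 / 134.7 = 4.0408
Mmp4/Actb (differentiated) = 6964 / 256.1 = 27.193
Fold change = 27.193 / 4.0408 = 6.7294
log2(6.7294) = 2.7505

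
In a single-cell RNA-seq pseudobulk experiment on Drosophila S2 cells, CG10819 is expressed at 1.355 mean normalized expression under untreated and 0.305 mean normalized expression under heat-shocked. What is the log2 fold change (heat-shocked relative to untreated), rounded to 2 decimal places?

-2.15

Fold change = 0.305 / 1.355 = 0.2251
log2(0.2251) = -2.151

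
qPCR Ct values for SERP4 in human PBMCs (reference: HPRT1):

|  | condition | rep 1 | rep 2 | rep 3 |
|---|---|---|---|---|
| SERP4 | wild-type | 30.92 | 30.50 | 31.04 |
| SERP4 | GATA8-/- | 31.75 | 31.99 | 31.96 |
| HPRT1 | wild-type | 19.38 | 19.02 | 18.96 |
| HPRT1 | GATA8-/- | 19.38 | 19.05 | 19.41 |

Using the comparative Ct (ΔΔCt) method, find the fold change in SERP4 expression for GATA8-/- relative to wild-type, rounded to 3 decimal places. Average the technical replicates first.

0.529

Mean Ct: SERP4 wild-type 30.820; SERP4 GATA8-/- 31.900; HPRT1 wild-type 19.120; HPRT1 GATA8-/- 19.280
ΔCt(wild-type) = 30.820 − 19.120 = 11.700
ΔCt(GATA8-/-) = 31.900 − 19.280 = 12.620
ΔΔCt = 12.620 − 11.700 = 0.920
Fold change = 2^(−0.920) = 0.5285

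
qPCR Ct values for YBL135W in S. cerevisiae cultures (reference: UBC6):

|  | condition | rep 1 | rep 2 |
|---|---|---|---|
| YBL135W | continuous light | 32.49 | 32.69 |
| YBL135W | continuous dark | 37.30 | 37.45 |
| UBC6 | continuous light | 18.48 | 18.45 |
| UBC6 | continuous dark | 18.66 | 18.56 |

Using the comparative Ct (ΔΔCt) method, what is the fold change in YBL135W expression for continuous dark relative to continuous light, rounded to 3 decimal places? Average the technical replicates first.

0.040

Mean Ct: YBL135W continuous light 32.590; YBL135W continuous dark 37.375; UBC6 continuous light 18.465; UBC6 continuous dark 18.610
ΔCt(continuous light) = 32.590 − 18.465 = 14.125
ΔCt(continuous dark) = 37.375 − 18.610 = 18.765
ΔΔCt = 18.765 − 14.125 = 4.640
Fold change = 2^(−4.640) = 0.0401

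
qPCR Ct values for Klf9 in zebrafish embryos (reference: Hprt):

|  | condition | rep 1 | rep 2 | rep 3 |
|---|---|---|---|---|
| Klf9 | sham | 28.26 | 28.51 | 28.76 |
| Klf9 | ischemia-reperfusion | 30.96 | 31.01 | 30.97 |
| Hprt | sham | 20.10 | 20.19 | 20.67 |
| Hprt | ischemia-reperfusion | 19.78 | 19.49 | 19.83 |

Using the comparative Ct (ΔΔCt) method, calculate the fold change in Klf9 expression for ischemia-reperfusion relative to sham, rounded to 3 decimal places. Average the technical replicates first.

Mean Ct: Klf9 sham 28.510; Klf9 ischemia-reperfusion 30.980; Hprt sham 20.320; Hprt ischemia-reperfusion 19.700
ΔCt(sham) = 28.510 − 20.320 = 8.190
ΔCt(ischemia-reperfusion) = 30.980 − 19.700 = 11.280
ΔΔCt = 11.280 − 8.190 = 3.090
Fold change = 2^(−3.090) = 0.1174

0.117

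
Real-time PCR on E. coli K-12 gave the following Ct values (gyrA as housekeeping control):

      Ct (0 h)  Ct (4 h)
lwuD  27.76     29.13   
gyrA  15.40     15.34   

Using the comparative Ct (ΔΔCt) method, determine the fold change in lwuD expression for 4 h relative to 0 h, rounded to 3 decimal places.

ΔCt(0 h) = 27.760 − 15.400 = 12.360
ΔCt(4 h) = 29.130 − 15.340 = 13.790
ΔΔCt = 13.790 − 12.360 = 1.430
Fold change = 2^(−1.430) = 0.3711

0.371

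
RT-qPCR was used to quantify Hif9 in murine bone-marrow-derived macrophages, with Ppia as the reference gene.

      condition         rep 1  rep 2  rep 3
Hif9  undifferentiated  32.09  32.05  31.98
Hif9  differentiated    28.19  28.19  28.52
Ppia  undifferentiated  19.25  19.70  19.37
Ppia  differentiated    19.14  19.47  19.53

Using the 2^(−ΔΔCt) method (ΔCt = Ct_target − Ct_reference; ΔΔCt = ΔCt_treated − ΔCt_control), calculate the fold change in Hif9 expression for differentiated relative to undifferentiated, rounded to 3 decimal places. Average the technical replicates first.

Mean Ct: Hif9 undifferentiated 32.040; Hif9 differentiated 28.300; Ppia undifferentiated 19.440; Ppia differentiated 19.380
ΔCt(undifferentiated) = 32.040 − 19.440 = 12.600
ΔCt(differentiated) = 28.300 − 19.380 = 8.920
ΔΔCt = 8.920 − 12.600 = -3.680
Fold change = 2^(−(-3.680)) = 2^3.680 = 12.8171

12.817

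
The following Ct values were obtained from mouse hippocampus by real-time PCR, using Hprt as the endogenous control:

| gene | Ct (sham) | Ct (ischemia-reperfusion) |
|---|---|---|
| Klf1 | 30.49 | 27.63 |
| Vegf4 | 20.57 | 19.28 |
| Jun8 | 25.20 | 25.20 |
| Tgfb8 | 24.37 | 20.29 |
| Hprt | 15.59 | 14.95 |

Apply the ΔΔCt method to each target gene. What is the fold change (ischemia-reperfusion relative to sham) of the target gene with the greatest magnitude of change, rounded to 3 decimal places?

10.853

Klf1: ΔΔCt = (27.63−14.95) − (30.49−15.59) = 12.68 − 14.90 = -2.22; fold change = 2^2.22 = 4.659
Vegf4: ΔΔCt = (19.28−14.95) − (20.57−15.59) = 4.33 − 4.98 = -0.65; fold change = 2^0.65 = 1.569
Jun8: ΔΔCt = (25.20−14.95) − (25.20−15.59) = 10.25 − 9.61 = 0.64; fold change = 2^-0.64 = 0.642
Tgfb8: ΔΔCt = (20.29−14.95) − (24.37−15.59) = 5.34 − 8.78 = -3.44; fold change = 2^3.44 = 10.853
Tgfb8 has the largest |ΔΔCt| = 3.44.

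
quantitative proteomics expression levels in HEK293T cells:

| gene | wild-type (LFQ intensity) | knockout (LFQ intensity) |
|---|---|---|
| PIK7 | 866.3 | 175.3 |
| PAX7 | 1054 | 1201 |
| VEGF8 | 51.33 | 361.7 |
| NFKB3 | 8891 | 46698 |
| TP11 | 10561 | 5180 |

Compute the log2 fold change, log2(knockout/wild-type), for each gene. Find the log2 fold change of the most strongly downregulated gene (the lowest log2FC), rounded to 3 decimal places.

-2.305

log2(175.3/866.3) = -2.305  (PIK7)
log2(1201/1054) = 0.188  (PAX7)
log2(361.7/51.33) = 2.817  (VEGF8)
log2(46698/8891) = 2.393  (NFKB3)
log2(5180/10561) = -1.028  (TP11)
PIK7 is most strongly downregulated.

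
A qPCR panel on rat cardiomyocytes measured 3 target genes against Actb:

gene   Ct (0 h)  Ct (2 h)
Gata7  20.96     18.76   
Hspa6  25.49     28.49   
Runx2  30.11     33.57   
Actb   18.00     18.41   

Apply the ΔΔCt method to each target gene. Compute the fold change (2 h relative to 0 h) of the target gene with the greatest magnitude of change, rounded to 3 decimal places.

Gata7: ΔΔCt = (18.76−18.41) − (20.96−18.00) = 0.35 − 2.96 = -2.61; fold change = 2^2.61 = 6.105
Hspa6: ΔΔCt = (28.49−18.41) − (25.49−18.00) = 10.08 − 7.49 = 2.59; fold change = 2^-2.59 = 0.166
Runx2: ΔΔCt = (33.57−18.41) − (30.11−18.00) = 15.16 − 12.11 = 3.05; fold change = 2^-3.05 = 0.121
Runx2 has the largest |ΔΔCt| = 3.05.

0.121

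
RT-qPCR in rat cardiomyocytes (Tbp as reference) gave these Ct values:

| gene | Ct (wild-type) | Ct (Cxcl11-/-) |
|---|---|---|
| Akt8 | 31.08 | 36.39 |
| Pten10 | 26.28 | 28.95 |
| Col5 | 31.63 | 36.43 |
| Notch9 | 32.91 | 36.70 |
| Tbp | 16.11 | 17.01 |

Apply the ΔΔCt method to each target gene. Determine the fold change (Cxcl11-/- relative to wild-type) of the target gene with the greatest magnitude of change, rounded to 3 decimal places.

Akt8: ΔΔCt = (36.39−17.01) − (31.08−16.11) = 19.38 − 14.97 = 4.41; fold change = 2^-4.41 = 0.047
Pten10: ΔΔCt = (28.95−17.01) − (26.28−16.11) = 11.94 − 10.17 = 1.77; fold change = 2^-1.77 = 0.293
Col5: ΔΔCt = (36.43−17.01) − (31.63−16.11) = 19.42 − 15.52 = 3.90; fold change = 2^-3.90 = 0.067
Notch9: ΔΔCt = (36.70−17.01) − (32.91−16.11) = 19.69 − 16.80 = 2.89; fold change = 2^-2.89 = 0.135
Akt8 has the largest |ΔΔCt| = 4.41.

0.047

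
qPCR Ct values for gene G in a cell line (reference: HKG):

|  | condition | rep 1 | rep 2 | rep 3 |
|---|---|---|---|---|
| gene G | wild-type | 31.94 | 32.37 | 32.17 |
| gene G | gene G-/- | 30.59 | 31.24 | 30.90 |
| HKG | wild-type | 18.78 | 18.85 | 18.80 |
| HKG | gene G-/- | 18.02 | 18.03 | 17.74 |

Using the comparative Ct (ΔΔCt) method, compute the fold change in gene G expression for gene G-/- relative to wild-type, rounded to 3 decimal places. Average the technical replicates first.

1.292

Mean Ct: gene G wild-type 32.160; gene G gene G-/- 30.910; HKG wild-type 18.810; HKG gene G-/- 17.930
ΔCt(wild-type) = 32.160 − 18.810 = 13.350
ΔCt(gene G-/-) = 30.910 − 17.930 = 12.980
ΔΔCt = 12.980 − 13.350 = -0.370
Fold change = 2^(−(-0.370)) = 2^0.370 = 1.2924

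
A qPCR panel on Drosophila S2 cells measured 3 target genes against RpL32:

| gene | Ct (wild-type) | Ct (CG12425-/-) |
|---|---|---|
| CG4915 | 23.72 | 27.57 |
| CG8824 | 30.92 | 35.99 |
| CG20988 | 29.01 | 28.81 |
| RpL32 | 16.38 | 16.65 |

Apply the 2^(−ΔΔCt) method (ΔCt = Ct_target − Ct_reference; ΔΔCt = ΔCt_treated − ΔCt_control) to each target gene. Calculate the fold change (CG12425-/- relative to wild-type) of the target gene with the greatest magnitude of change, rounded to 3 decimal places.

CG4915: ΔΔCt = (27.57−16.65) − (23.72−16.38) = 10.92 − 7.34 = 3.58; fold change = 2^-3.58 = 0.084
CG8824: ΔΔCt = (35.99−16.65) − (30.92−16.38) = 19.34 − 14.54 = 4.80; fold change = 2^-4.80 = 0.036
CG20988: ΔΔCt = (28.81−16.65) − (29.01−16.38) = 12.16 − 12.63 = -0.47; fold change = 2^0.47 = 1.385
CG8824 has the largest |ΔΔCt| = 4.80.

0.036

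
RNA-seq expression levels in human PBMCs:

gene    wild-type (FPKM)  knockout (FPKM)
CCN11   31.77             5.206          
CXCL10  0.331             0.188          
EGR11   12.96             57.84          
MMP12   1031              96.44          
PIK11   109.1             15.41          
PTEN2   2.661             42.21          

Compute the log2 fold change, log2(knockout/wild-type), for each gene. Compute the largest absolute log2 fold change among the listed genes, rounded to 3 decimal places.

log2(5.206/31.77) = -2.609  (CCN11)
log2(0.188/0.331) = -0.816  (CXCL10)
log2(57.84/12.96) = 2.158  (EGR11)
log2(96.44/1031) = -3.418  (MMP12)
log2(15.41/109.1) = -2.824  (PIK11)
log2(42.21/2.661) = 3.988  (PTEN2)
The largest magnitude belongs to PTEN2.

3.988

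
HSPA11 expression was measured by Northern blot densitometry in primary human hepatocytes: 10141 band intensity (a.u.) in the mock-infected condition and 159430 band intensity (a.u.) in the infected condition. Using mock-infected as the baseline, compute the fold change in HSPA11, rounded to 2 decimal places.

15.72

Fold change = 159430 / 10141 = 15.721
HSPA11 is upregulated.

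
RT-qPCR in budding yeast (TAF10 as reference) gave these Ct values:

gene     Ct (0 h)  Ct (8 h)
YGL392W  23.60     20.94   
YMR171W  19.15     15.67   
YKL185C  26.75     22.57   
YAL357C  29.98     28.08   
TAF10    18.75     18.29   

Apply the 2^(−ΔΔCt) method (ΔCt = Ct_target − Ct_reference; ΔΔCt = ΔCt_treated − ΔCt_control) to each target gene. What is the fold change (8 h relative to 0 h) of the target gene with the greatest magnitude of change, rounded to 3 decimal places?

YGL392W: ΔΔCt = (20.94−18.29) − (23.60−18.75) = 2.65 − 4.85 = -2.20; fold change = 2^2.20 = 4.595
YMR171W: ΔΔCt = (15.67−18.29) − (19.15−18.75) = -2.62 − 0.40 = -3.02; fold change = 2^3.02 = 8.112
YKL185C: ΔΔCt = (22.57−18.29) − (26.75−18.75) = 4.28 − 8.00 = -3.72; fold change = 2^3.72 = 13.177
YAL357C: ΔΔCt = (28.08−18.29) − (29.98−18.75) = 9.79 − 11.23 = -1.44; fold change = 2^1.44 = 2.713
YKL185C has the largest |ΔΔCt| = 3.72.

13.177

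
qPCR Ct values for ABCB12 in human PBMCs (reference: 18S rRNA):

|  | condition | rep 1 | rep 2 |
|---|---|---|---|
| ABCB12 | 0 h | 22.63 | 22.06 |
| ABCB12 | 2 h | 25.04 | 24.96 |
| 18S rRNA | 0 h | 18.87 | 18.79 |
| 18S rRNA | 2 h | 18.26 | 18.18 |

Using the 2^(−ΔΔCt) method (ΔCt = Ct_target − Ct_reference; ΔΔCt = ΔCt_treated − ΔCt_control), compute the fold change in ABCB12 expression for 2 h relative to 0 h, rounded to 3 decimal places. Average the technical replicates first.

Mean Ct: ABCB12 0 h 22.345; ABCB12 2 h 25.000; 18S rRNA 0 h 18.830; 18S rRNA 2 h 18.220
ΔCt(0 h) = 22.345 − 18.830 = 3.515
ΔCt(2 h) = 25.000 − 18.220 = 6.780
ΔΔCt = 6.780 − 3.515 = 3.265
Fold change = 2^(−3.265) = 0.1040

0.104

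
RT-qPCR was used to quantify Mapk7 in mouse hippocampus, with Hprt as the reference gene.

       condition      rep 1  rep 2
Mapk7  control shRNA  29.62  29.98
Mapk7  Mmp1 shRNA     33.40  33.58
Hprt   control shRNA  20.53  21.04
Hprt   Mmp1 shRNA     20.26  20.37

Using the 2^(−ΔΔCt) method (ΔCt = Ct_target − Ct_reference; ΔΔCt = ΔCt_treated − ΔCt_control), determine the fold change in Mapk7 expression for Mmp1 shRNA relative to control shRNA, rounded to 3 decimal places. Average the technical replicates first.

0.056

Mean Ct: Mapk7 control shRNA 29.800; Mapk7 Mmp1 shRNA 33.490; Hprt control shRNA 20.785; Hprt Mmp1 shRNA 20.315
ΔCt(control shRNA) = 29.800 − 20.785 = 9.015
ΔCt(Mmp1 shRNA) = 33.490 − 20.315 = 13.175
ΔΔCt = 13.175 − 9.015 = 4.160
Fold change = 2^(−4.160) = 0.0559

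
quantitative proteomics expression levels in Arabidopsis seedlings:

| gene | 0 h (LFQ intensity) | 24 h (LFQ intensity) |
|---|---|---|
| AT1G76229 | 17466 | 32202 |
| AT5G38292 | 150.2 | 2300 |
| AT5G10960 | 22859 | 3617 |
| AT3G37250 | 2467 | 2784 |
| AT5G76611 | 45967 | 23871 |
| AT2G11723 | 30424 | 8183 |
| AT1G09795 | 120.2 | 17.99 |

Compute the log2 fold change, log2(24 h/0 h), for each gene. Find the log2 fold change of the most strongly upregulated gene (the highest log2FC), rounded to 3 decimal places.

log2(32202/17466) = 0.883  (AT1G76229)
log2(2300/150.2) = 3.937  (AT5G38292)
log2(3617/22859) = -2.660  (AT5G10960)
log2(2784/2467) = 0.174  (AT3G37250)
log2(23871/45967) = -0.945  (AT5G76611)
log2(8183/30424) = -1.895  (AT2G11723)
log2(17.99/120.2) = -2.740  (AT1G09795)
AT5G38292 is most strongly upregulated.

3.937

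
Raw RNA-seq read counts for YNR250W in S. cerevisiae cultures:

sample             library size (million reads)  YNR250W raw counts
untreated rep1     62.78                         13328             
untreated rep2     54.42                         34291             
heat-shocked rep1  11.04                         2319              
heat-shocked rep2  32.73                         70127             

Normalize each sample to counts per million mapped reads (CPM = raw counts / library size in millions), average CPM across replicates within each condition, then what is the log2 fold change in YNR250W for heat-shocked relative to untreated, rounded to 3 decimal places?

1.482

CPM(untreated rep1) = 13328 / 62.78 = 212.2969
CPM(untreated rep2) = 34291 / 54.42 = 630.1176
CPM(heat-shocked rep1) = 2319 / 11.04 = 210.0543
CPM(heat-shocked rep2) = 70127 / 32.73 = 2142.5909
mean CPM(untreated) = 421.2073; mean CPM(heat-shocked) = 1176.3226
Fold change = 1176.3226 / 421.2073 = 2.79274
log2(2.79274) = 1.4817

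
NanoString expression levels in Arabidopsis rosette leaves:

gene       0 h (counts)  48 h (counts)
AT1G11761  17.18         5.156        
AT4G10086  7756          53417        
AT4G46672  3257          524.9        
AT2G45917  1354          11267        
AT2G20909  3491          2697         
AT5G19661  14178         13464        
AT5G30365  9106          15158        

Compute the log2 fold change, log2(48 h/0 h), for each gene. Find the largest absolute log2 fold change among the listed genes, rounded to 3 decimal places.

log2(5.156/17.18) = -1.736  (AT1G11761)
log2(53417/7756) = 2.784  (AT4G10086)
log2(524.9/3257) = -2.633  (AT4G46672)
log2(11267/1354) = 3.057  (AT2G45917)
log2(2697/3491) = -0.372  (AT2G20909)
log2(13464/14178) = -0.075  (AT5G19661)
log2(15158/9106) = 0.735  (AT5G30365)
The largest magnitude belongs to AT2G45917.

3.057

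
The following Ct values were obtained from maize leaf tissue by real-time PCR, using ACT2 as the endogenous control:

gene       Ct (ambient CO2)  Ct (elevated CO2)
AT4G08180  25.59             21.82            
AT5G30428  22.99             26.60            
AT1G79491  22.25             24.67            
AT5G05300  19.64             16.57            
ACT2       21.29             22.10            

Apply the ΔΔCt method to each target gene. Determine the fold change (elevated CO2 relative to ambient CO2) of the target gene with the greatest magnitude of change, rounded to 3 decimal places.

23.918

AT4G08180: ΔΔCt = (21.82−22.10) − (25.59−21.29) = -0.28 − 4.30 = -4.58; fold change = 2^4.58 = 23.918
AT5G30428: ΔΔCt = (26.60−22.10) − (22.99−21.29) = 4.50 − 1.70 = 2.80; fold change = 2^-2.80 = 0.144
AT1G79491: ΔΔCt = (24.67−22.10) − (22.25−21.29) = 2.57 − 0.96 = 1.61; fold change = 2^-1.61 = 0.328
AT5G05300: ΔΔCt = (16.57−22.10) − (19.64−21.29) = -5.53 − (-1.65) = -3.88; fold change = 2^3.88 = 14.723
AT4G08180 has the largest |ΔΔCt| = 4.58.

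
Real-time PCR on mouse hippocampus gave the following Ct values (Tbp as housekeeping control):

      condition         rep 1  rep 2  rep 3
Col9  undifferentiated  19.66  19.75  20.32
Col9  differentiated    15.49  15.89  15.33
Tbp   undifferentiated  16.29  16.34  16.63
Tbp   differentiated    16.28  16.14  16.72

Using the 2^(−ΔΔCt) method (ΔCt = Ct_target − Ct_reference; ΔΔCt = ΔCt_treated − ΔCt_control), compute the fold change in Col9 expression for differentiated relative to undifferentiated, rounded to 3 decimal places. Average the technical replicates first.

Mean Ct: Col9 undifferentiated 19.910; Col9 differentiated 15.570; Tbp undifferentiated 16.420; Tbp differentiated 16.380
ΔCt(undifferentiated) = 19.910 − 16.420 = 3.490
ΔCt(differentiated) = 15.570 − 16.380 = -0.810
ΔΔCt = -0.810 − 3.490 = -4.300
Fold change = 2^(−(-4.300)) = 2^4.300 = 19.6983

19.698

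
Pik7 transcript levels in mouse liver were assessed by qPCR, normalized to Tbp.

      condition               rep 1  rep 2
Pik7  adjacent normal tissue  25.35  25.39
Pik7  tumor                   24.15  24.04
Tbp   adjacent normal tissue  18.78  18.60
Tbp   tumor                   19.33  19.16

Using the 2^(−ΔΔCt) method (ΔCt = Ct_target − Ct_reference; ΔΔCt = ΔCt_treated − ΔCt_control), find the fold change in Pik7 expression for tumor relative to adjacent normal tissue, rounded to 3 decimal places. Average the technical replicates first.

Mean Ct: Pik7 adjacent normal tissue 25.370; Pik7 tumor 24.095; Tbp adjacent normal tissue 18.690; Tbp tumor 19.245
ΔCt(adjacent normal tissue) = 25.370 − 18.690 = 6.680
ΔCt(tumor) = 24.095 − 19.245 = 4.850
ΔΔCt = 4.850 − 6.680 = -1.830
Fold change = 2^(−(-1.830)) = 2^1.830 = 3.5554

3.555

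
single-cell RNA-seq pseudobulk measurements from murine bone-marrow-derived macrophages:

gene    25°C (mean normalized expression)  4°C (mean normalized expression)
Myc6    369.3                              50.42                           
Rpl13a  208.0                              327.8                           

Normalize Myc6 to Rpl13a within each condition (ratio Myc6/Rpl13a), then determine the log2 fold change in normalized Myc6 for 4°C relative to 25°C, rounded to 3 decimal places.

-3.529

Myc6/Rpl13a (25°C) = 369.3 / 208.0 = 1.7755
Myc6/Rpl13a (4°C) = 50.42 / 327.8 = 0.15381
Fold change = 0.15381 / 1.7755 = 0.0866
log2(0.0866) = -3.5290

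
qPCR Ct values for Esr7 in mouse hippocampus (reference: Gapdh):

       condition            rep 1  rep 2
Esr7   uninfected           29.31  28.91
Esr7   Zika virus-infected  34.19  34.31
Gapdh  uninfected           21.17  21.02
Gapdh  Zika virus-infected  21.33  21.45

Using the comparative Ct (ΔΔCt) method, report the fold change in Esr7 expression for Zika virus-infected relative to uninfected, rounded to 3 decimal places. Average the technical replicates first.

0.035

Mean Ct: Esr7 uninfected 29.110; Esr7 Zika virus-infected 34.250; Gapdh uninfected 21.095; Gapdh Zika virus-infected 21.390
ΔCt(uninfected) = 29.110 − 21.095 = 8.015
ΔCt(Zika virus-infected) = 34.250 − 21.390 = 12.860
ΔΔCt = 12.860 − 8.015 = 4.845
Fold change = 2^(−4.845) = 0.0348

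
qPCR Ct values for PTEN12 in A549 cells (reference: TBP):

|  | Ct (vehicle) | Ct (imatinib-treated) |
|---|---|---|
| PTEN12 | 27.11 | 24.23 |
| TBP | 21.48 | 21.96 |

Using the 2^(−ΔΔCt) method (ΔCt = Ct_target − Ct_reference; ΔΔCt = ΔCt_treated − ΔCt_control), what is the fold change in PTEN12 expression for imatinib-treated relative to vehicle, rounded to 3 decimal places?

10.267

ΔCt(vehicle) = 27.110 − 21.480 = 5.630
ΔCt(imatinib-treated) = 24.230 − 21.960 = 2.270
ΔΔCt = 2.270 − 5.630 = -3.360
Fold change = 2^(−(-3.360)) = 2^3.360 = 10.2674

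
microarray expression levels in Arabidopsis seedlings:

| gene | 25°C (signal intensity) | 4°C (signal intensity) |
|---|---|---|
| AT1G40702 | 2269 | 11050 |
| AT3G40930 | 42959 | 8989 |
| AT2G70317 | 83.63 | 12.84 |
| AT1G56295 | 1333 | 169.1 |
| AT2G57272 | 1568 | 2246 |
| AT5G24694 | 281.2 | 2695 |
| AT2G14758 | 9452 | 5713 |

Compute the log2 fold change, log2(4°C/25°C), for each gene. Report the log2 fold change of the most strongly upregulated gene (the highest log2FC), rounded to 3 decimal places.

log2(11050/2269) = 2.284  (AT1G40702)
log2(8989/42959) = -2.257  (AT3G40930)
log2(12.84/83.63) = -2.703  (AT2G70317)
log2(169.1/1333) = -2.979  (AT1G56295)
log2(2246/1568) = 0.518  (AT2G57272)
log2(2695/281.2) = 3.261  (AT5G24694)
log2(5713/9452) = -0.726  (AT2G14758)
AT5G24694 is most strongly upregulated.

3.261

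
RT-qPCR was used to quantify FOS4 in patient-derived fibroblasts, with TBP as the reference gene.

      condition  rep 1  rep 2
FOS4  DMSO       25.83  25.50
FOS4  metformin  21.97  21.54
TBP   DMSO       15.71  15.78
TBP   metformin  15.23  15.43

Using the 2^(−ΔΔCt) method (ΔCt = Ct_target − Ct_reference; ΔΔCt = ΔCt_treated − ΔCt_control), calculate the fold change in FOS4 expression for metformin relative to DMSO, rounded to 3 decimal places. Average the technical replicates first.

11.275

Mean Ct: FOS4 DMSO 25.665; FOS4 metformin 21.755; TBP DMSO 15.745; TBP metformin 15.330
ΔCt(DMSO) = 25.665 − 15.745 = 9.920
ΔCt(metformin) = 21.755 − 15.330 = 6.425
ΔΔCt = 6.425 − 9.920 = -3.495
Fold change = 2^(−(-3.495)) = 2^3.495 = 11.2746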